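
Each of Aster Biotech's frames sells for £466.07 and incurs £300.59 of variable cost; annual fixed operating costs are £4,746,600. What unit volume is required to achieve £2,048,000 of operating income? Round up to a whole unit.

Contribution margin per unit = £466.07 − £300.59 = £165.48.
Required volume = (fixed costs + target profit) ÷ CM = (£4,746,600 + £2,048,000) ÷ £165.48 = 41,059.95, so 41,060 frames.

41,060 frames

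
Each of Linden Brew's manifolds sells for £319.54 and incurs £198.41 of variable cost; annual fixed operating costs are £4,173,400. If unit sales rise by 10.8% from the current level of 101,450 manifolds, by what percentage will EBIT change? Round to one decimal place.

Total contribution margin = 101,450 × £121.13 = £12,288,638.50.
Operating income = contribution − fixed costs = £12,288,638.50 − £4,173,400 = £8,115,238.50.
Degree of operating leverage = £12,288,638.50 / £8,115,238.50 = 1.5143.
%ΔEBIT = DOL × %ΔSales = 1.5143 × +10.8% = +16.4%.

+16.4%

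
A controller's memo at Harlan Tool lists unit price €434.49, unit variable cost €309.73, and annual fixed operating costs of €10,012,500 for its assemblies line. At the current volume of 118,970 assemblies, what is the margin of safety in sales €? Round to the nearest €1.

Contribution margin per unit = €434.49 − €309.73 = €124.76. Break-even units = €10,012,500 ÷ €124.76 = 80,254.09; break-even revenue = 80,254.09 × €434.49 = €34,869,598.63.
Actual sales revenue = 118,970 × €434.49 = €51,691,275.30.
Margin of safety = €51,691,275.30 − €34,869,598.63 = €16,821,677.

€16,821,677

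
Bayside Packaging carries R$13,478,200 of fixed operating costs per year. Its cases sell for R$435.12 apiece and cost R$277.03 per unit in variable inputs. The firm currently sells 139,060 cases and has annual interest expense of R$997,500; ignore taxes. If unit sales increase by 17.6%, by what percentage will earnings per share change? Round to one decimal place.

At 139,060 units, contribution = 139,060 × R$158.09 = R$21,983,995.40.
Subtracting fixed costs: EBIT = R$21,983,995.40 − R$13,478,200 = R$8,505,795.40.
After interest of R$997,500.00, pre-tax earnings = R$7,508,295.40.
Degree of combined leverage = contribution ÷ (EBIT − I) = R$21,983,995.40 ÷ R$7,508,295.40 = 2.9280.
EPS therefore changes by 2.9280 × (+17.6%) = +51.5%.

+51.5%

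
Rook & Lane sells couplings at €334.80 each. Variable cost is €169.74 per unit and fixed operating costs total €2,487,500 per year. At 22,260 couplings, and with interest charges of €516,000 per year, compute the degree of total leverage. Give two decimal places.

5.48

At 22,260 units, contribution = 22,260 × €165.06 = €3,674,235.60.
Operating income = contribution − fixed costs = €3,674,235.60 − €2,487,500 = €1,186,735.60. Interest = €516,000.00, so EBIT − I = €670,735.60.
Degree of total leverage = total CM / (EBIT − interest) = €3,674,235.60 / €670,735.60 = 5.4779.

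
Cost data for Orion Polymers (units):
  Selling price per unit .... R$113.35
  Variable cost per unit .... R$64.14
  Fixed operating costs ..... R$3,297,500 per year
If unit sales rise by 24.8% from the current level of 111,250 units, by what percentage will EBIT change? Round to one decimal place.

At 111,250 units, contribution = 111,250 × R$49.21 = R$5,474,612.50.
Subtracting fixed costs: EBIT = R$5,474,612.50 − R$3,297,500 = R$2,177,112.50.
DOL = contribution ÷ EBIT = R$5,474,612.50 ÷ R$2,177,112.50 = 2.5146.
Operating income changes by 2.5146 × +24.8% = +62.4%.

+62.4%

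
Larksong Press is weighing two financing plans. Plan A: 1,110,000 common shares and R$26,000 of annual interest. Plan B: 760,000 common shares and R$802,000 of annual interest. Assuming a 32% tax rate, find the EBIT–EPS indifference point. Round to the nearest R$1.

R$2,487,029

Set EPS_A = EPS_B: (EBIT − R$26,000)(1 − 0.32) ÷ 1,110,000 = (EBIT − R$802,000)(1 − 0.32) ÷ 760,000.
The (1 − t) factor cancels: (EBIT − 26,000) × 760,000 = (EBIT − 802,000) × 1,110,000.
Solving, EBIT = (802,000·1,110,000 − 26,000·760,000) / (1,110,000 − 760,000) = 870,460,000,000 / 350,000 = 2,487,028.57.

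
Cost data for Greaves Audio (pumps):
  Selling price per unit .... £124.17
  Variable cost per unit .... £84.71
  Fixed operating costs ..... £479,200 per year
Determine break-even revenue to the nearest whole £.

£1,507,913

CM per unit = £124.17 − £84.71 = £39.46; CM ratio = £39.46 / £124.17 = 0.3178.
Break-even sales = FC ÷ CM ratio = £479,200 × £124.17 / £39.46 = £1,507,913.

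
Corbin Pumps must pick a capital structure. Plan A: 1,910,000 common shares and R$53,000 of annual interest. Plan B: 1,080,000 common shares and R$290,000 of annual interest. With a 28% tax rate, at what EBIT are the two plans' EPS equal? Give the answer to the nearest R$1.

At indifference, (EBIT − 53,000)(1 − t)/1,910,000 = (EBIT − 290,000)(1 − t)/1,080,000.
The (1 − t) factor cancels: (EBIT − 53,000) × 1,080,000 = (EBIT − 290,000) × 1,910,000.
EBIT × (1,910,000 − 1,080,000) = 290,000 × 1,910,000 − 53,000 × 1,080,000 = 496,660,000,000, so EBIT = 496,660,000,000 ÷ 830,000 = 598,385.54.

R$598,386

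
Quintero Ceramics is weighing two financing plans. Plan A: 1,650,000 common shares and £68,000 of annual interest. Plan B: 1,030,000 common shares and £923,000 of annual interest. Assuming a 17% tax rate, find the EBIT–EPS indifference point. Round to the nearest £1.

Set EPS_A = EPS_B: (EBIT − £68,000)(1 − 0.17) ÷ 1,650,000 = (EBIT − £923,000)(1 − 0.17) ÷ 1,030,000.
The (1 − t) factor cancels: (EBIT − 68,000) × 1,030,000 = (EBIT − 923,000) × 1,650,000.
EBIT × (1,650,000 − 1,030,000) = 923,000 × 1,650,000 − 68,000 × 1,030,000 = 1,452,910,000,000, so EBIT = 1,452,910,000,000 ÷ 620,000 = 2,343,403.23.

£2,343,403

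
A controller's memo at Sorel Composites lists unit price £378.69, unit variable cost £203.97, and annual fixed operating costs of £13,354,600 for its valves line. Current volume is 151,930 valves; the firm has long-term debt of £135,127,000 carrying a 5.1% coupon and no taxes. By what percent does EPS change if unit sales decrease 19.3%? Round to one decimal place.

Contribution at this volume is 151,930 × £174.72 = £26,545,209.60.
Operating income = contribution − fixed costs = £26,545,209.60 − £13,354,600 = £13,190,609.60.
Interest = £6,891,477.00, so EBIT − I = £6,299,132.60.
Degree of combined leverage = contribution ÷ (EBIT − I) = £26,545,209.60 ÷ £6,299,132.60 = 4.2141.
EPS therefore changes by 4.2141 × (-19.3%) = -81.3%.

-81.3%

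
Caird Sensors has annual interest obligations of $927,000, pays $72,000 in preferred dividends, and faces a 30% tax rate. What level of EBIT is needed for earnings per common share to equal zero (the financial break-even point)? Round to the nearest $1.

$1,029,857

Grossing the preferred dividend up to pre-tax terms: $72,000 / (1 − 0.30) = $102,857.14.
Financial break-even EBIT = interest + D_p ÷ (1 − t) = $927,000 + $102,857.14 = $1,029,857.14.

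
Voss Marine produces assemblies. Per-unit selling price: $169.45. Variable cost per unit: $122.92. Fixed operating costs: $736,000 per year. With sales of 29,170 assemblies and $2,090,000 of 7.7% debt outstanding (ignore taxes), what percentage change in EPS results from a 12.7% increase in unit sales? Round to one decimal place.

Total contribution margin = 29,170 × $46.53 = $1,357,280.10.
Operating income = contribution − fixed costs = $1,357,280.10 − $736,000 = $621,280.10.
After interest of $160,930.00, pre-tax earnings = $460,350.10.
Degree of combined leverage = contribution ÷ (EBIT − I) = $1,357,280.10 ÷ $460,350.10 = 2.9484.
%ΔEPS = DCL × %ΔSales = 2.9484 × +12.7% = +37.4%.

+37.4%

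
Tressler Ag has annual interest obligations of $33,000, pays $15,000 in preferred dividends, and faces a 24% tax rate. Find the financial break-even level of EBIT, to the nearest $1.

$52,737

Grossing the preferred dividend up to pre-tax terms: $15,000 / (1 − 0.24) = $19,736.84.
Financial break-even EBIT = interest + D_p ÷ (1 − t) = $33,000 + $19,736.84 = $52,736.84.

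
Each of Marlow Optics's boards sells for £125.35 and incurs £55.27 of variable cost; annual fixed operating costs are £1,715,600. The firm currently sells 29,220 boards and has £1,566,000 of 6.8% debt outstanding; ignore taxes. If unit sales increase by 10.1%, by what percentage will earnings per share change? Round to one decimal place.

+91.7%

Total contribution margin = 29,220 × £70.08 = £2,047,737.60.
Subtracting fixed costs: EBIT = £2,047,737.60 − £1,715,600 = £332,137.60.
Interest = £106,488.00, so EBIT − I = £225,649.60.
DCL = total CM / (EBIT − I) = £2,047,737.60 / £225,649.60 = 9.0749.
EPS therefore changes by 9.0749 × (+10.1%) = +91.7%.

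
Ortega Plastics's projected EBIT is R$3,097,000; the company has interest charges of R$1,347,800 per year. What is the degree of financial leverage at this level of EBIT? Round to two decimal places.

Interest = R$1,347,800.00.
DFL = EBIT ÷ (EBIT − I) = R$3,097,000 ÷ (R$3,097,000 − R$1,347,800.00) = R$3,097,000 ÷ R$1,749,200.00 = 1.7705.

1.77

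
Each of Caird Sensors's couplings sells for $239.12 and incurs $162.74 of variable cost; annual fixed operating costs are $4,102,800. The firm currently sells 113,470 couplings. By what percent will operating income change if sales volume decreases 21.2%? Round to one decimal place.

At 113,470 units, contribution = 113,470 × $76.38 = $8,666,838.60.
Subtracting fixed costs: EBIT = $8,666,838.60 − $4,102,800 = $4,564,038.60.
So DOL = total CM / EBIT = $8,666,838.60 / $4,564,038.60 = 1.8989.
Operating income changes by 1.8989 × -21.2% = -40.3%.

-40.3%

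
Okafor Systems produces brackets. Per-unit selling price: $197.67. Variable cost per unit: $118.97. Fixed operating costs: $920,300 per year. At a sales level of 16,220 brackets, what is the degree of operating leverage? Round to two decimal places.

Contribution at this volume is 16,220 × $78.70 = $1,276,514.00.
Operating income = contribution − fixed costs = $1,276,514.00 − $920,300 = $356,214.00.
Degree of operating leverage = $1,276,514.00 / $356,214.00 = 3.5836.

3.58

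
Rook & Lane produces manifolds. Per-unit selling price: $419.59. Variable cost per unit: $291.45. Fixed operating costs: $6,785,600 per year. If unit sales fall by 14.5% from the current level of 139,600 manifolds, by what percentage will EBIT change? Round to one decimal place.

-23.4%

Total contribution margin = 139,600 × $128.14 = $17,888,344.00.
EBIT = $17,888,344.00 − $6,785,600 = $11,102,744.00.
DOL = contribution ÷ EBIT = $17,888,344.00 ÷ $11,102,744.00 = 1.6112.
%ΔEBIT = DOL × %ΔSales = 1.6112 × -14.5% = -23.4%.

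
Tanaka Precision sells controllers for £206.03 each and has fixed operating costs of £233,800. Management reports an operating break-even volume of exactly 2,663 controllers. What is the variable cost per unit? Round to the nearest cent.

£118.23

At break-even, FC = Q × (P − VC), so P − VC = £233,800 ÷ 2,663 = £87.7957.
Variable cost per unit = £206.03 − £87.7957 = £118.23.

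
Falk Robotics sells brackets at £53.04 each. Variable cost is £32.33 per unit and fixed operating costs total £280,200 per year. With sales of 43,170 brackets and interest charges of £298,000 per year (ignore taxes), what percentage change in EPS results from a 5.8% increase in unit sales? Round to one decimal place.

+16.4%

At 43,170 units, contribution = 43,170 × £20.71 = £894,050.70.
EBIT = £894,050.70 − £280,200 = £613,850.70.
Interest = £298,000.00, so EBIT − I = £315,850.70.
DCL = total CM / (EBIT − I) = £894,050.70 / £315,850.70 = 2.8306.
%ΔEPS = DCL × %ΔSales = 2.8306 × +5.8% = +16.4%.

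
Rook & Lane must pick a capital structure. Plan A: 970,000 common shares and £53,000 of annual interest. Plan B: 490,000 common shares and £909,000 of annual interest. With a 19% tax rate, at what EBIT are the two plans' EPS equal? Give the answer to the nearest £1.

Set EPS_A = EPS_B: (EBIT − £53,000)(1 − 0.19) ÷ 970,000 = (EBIT − £909,000)(1 − 0.19) ÷ 490,000.
The (1 − t) factor cancels: (EBIT − 53,000) × 490,000 = (EBIT − 909,000) × 970,000.
Solving, EBIT = (909,000·970,000 − 53,000·490,000) / (970,000 − 490,000) = 855,760,000,000 / 480,000 = 1,782,833.33.

£1,782,833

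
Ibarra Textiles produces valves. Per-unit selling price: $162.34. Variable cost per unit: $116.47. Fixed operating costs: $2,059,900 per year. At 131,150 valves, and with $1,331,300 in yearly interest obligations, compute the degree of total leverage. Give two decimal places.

2.29

Total contribution margin = 131,150 × $45.87 = $6,015,850.50.
Subtracting fixed costs: EBIT = $6,015,850.50 − $2,059,900 = $3,955,950.50. Interest = $1,331,300.00.
DOL = $6,015,850.50 ÷ $3,955,950.50 = 1.5207; DFL = $3,955,950.50 ÷ $2,624,650.50 = 1.5072.
DCL = DOL × DFL = 1.5207 × 1.5072 = 2.2920.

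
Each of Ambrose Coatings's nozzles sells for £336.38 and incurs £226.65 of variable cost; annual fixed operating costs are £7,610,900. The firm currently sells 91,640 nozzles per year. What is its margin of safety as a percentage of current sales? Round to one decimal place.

24.3%

Each unit contributes £336.38 − £226.65 = £109.73. Break-even units = £7,610,900 ÷ £109.73 = 69,360.25; break-even revenue = 69,360.25 × £336.38 = £23,331,400.18.
Actual sales revenue = 91,640 × £336.38 = £30,825,863.20.
Margin of safety = (£30,825,863.20 − £23,331,400.18) ÷ £30,825,863.20 = 24.3%.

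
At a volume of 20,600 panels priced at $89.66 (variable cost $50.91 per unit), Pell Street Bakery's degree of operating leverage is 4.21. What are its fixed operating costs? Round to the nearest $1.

Total contribution margin = 20,600 × $38.75 = $798,250.00.
DOL = contribution / EBIT, so EBIT = $798,250.00 / 4.21 = $189,608.08.
Fixed costs = CM − EBIT = $798,250.00 − $189,608.08 = $608,642.

$608,642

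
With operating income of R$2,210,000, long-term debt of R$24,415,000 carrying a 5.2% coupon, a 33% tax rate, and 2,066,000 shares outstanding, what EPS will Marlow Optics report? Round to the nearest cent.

Interest = R$1,269,580.00, so EBT = R$2,210,000 − R$1,269,580.00 = R$940,420.00.
Net income = R$940,420.00 × (1 − 0.33) = R$630,081.40.
EPS = R$630,081.40 ÷ 2,066,000 = R$0.30.

R$0.30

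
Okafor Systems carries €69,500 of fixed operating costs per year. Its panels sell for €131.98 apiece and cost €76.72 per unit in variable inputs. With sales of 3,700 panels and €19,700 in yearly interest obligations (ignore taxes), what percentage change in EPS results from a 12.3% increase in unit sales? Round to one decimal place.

Total contribution margin = 3,700 × €55.26 = €204,462.00.
EBIT = €204,462.00 − €69,500 = €134,962.00.
Interest = €19,700.00, so EBIT − I = €115,262.00.
Degree of combined leverage = contribution ÷ (EBIT − I) = €204,462.00 ÷ €115,262.00 = 1.7739.
EPS therefore changes by 1.7739 × (+12.3%) = +21.8%.

+21.8%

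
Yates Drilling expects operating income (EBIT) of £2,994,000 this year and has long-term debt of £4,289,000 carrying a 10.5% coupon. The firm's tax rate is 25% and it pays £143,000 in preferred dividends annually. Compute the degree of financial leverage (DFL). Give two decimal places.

1.27

Interest = £450,345.00.
Pre-tax preferred-dividend burden = £143,000 ÷ (1 − 0.25) = £190,666.67.
DFL = EBIT ÷ [EBIT − I − D_p/(1−t)] = £2,994,000 ÷ [£2,994,000 − £450,345.00 − £190,666.67] = £2,994,000 ÷ £2,352,988.33 = 1.2724.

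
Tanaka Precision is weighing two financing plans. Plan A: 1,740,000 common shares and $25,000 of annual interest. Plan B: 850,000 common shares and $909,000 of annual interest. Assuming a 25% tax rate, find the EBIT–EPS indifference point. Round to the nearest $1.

$1,753,270

At indifference, (EBIT − 25,000)(1 − t)/1,740,000 = (EBIT − 909,000)(1 − t)/850,000.
Cancelling (1 − t) and cross-multiplying: 850,000·(EBIT − 25,000) = 1,740,000·(EBIT − 909,000).
EBIT × (1,740,000 − 850,000) = 909,000 × 1,740,000 − 25,000 × 850,000 = 1,560,410,000,000, so EBIT = 1,560,410,000,000 ÷ 890,000 = 1,753,269.66.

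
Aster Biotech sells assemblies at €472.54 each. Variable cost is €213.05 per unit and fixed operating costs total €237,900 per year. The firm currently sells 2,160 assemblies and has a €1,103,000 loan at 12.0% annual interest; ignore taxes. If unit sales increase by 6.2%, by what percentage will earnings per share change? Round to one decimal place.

At 2,160 units, contribution = 2,160 × €259.49 = €560,498.40.
EBIT = €560,498.40 − €237,900 = €322,598.40.
After interest of €132,360.00, pre-tax earnings = €190,238.40.
Degree of combined leverage = contribution ÷ (EBIT − I) = €560,498.40 ÷ €190,238.40 = 2.9463.
%ΔEPS = DCL × %ΔSales = 2.9463 × +6.2% = +18.3%.

+18.3%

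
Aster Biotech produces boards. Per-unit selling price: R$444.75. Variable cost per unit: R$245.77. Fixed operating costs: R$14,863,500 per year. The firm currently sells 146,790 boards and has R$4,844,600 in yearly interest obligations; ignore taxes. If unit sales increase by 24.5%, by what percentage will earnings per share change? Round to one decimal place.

+75.3%

Total contribution margin = 146,790 × R$198.98 = R$29,208,274.20.
Subtracting fixed costs: EBIT = R$29,208,274.20 − R$14,863,500 = R$14,344,774.20.
Interest = R$4,844,600.00, so EBIT − I = R$9,500,174.20.
Degree of combined leverage = contribution ÷ (EBIT − I) = R$29,208,274.20 ÷ R$9,500,174.20 = 3.0745.
%ΔEPS = DCL × %ΔSales = 3.0745 × +24.5% = +75.3%.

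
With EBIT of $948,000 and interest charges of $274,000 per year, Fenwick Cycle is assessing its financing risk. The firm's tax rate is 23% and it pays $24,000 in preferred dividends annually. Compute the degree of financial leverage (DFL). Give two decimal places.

1.47

Annual interest charges come to $274,000.00.
Pre-tax preferred-dividend burden = $24,000 ÷ (1 − 0.23) = $31,168.83.
DFL = EBIT ÷ [EBIT − I − D_p/(1−t)] = $948,000 ÷ [$948,000 − $274,000.00 − $31,168.83] = $948,000 ÷ $642,831.17 = 1.4747.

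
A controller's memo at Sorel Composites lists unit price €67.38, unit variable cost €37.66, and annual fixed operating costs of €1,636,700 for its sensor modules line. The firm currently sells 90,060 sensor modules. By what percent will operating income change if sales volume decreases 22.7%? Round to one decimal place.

-58.4%

At 90,060 units, contribution = 90,060 × €29.72 = €2,676,583.20.
EBIT = €2,676,583.20 − €1,636,700 = €1,039,883.20.
So DOL = total CM / EBIT = €2,676,583.20 / €1,039,883.20 = 2.5739.
Operating income changes by 2.5739 × -22.7% = -58.4%.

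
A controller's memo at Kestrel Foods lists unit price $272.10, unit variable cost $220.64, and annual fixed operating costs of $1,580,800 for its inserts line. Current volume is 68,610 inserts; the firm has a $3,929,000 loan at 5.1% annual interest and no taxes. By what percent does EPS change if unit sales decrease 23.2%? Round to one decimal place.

At 68,610 units, contribution = 68,610 × $51.46 = $3,530,670.60.
EBIT = $3,530,670.60 − $1,580,800 = $1,949,870.60.
After interest of $200,379.00, pre-tax earnings = $1,749,491.60.
DCL = total CM / (EBIT − I) = $3,530,670.60 / $1,749,491.60 = 2.0181.
%ΔEPS = DCL × %ΔSales = 2.0181 × -23.2% = -46.8%.

-46.8%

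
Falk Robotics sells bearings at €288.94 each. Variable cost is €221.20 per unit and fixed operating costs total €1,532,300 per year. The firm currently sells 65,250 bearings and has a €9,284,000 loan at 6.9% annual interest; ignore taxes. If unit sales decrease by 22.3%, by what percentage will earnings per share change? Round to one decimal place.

-43.9%

Contribution at this volume is 65,250 × €67.74 = €4,420,035.00.
EBIT = €4,420,035.00 − €1,532,300 = €2,887,735.00.
After interest of €640,596.00, pre-tax earnings = €2,247,139.00.
DCL = total CM / (EBIT − I) = €4,420,035.00 / €2,247,139.00 = 1.9670.
EPS therefore changes by 1.9670 × (-22.3%) = -43.9%.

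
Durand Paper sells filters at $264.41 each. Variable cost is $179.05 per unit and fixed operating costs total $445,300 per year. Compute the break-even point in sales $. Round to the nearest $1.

Contribution margin per unit = $264.41 − $179.05 = $85.36, a CM ratio of $85.36 ÷ $264.41 = 0.3228.
Break-even revenue = fixed costs × price ÷ CM = $445,300 × $264.41 ÷ $85.36 = $1,379,355.

$1,379,355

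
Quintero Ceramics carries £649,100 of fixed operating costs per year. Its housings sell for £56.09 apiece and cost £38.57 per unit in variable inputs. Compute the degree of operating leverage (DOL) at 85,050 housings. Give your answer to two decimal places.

At 85,050 units, contribution = 85,050 × £17.52 = £1,490,076.00.
EBIT = £1,490,076.00 − £649,100 = £840,976.00.
So DOL = total CM / EBIT = £1,490,076.00 / £840,976.00 = 1.7718.

1.77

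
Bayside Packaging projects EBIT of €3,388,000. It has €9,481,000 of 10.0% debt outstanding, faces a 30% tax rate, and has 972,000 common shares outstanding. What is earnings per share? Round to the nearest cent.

€1.76

Interest = €948,100.00, so EBT = €3,388,000 − €948,100.00 = €2,439,900.00.
After tax at 30%: net income = €2,439,900.00 × 0.70 = €1,707,930.00.
Per share: €1,707,930.00 / 972,000 shares = €1.76.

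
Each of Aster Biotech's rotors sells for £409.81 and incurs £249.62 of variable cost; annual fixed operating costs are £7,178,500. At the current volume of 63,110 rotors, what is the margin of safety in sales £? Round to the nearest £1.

£7,498,535

Contribution margin per unit = £409.81 − £249.62 = £160.19. Break-even units = £7,178,500 ÷ £160.19 = 44,812.41; break-even revenue = 44,812.41 × £409.81 = £18,364,573.85.
Actual sales revenue = 63,110 × £409.81 = £25,863,109.10.
Margin of safety = £25,863,109.10 − £18,364,573.85 = £7,498,535.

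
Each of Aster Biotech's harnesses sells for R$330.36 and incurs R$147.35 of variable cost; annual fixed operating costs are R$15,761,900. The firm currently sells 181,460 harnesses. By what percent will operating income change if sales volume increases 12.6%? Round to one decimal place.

+24.0%

Contribution at this volume is 181,460 × R$183.01 = R$33,208,994.60.
Subtracting fixed costs: EBIT = R$33,208,994.60 − R$15,761,900 = R$17,447,094.60.
So DOL = total CM / EBIT = R$33,208,994.60 / R$17,447,094.60 = 1.9034.
Operating income changes by 1.9034 × +12.6% = +24.0%.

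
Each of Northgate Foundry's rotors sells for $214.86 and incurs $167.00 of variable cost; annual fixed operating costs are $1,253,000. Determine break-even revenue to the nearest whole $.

Contribution margin per unit = $214.86 − $167.00 = $47.86, a CM ratio of $47.86 ÷ $214.86 = 0.2227.
Break-even sales = FC ÷ CM ratio = $1,253,000 × $214.86 / $47.86 = $5,625,148.

$5,625,148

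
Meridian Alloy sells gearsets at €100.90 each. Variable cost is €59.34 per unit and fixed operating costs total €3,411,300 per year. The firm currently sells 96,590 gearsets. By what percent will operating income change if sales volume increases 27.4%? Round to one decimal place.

+182.4%

Contribution at this volume is 96,590 × €41.56 = €4,014,280.40.
EBIT = €4,014,280.40 − €3,411,300 = €602,980.40.
Degree of operating leverage = €4,014,280.40 / €602,980.40 = 6.6574.
%ΔEBIT = DOL × %ΔSales = 6.6574 × +27.4% = +182.4%.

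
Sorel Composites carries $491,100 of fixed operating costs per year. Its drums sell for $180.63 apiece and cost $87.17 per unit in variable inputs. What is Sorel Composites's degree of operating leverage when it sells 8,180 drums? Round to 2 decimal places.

Contribution at this volume is 8,180 × $93.46 = $764,502.80.
Operating income = contribution − fixed costs = $764,502.80 − $491,100 = $273,402.80.
Degree of operating leverage = $764,502.80 / $273,402.80 = 2.7963.

2.80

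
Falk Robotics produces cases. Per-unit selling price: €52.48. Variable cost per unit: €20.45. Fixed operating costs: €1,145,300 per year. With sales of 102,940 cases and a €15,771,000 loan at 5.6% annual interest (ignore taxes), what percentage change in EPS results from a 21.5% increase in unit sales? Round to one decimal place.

+55.9%

Contribution at this volume is 102,940 × €32.03 = €3,297,168.20.
Subtracting fixed costs: EBIT = €3,297,168.20 − €1,145,300 = €2,151,868.20.
Interest = €883,176.00, so EBIT − I = €1,268,692.20.
DCL = total CM / (EBIT − I) = €3,297,168.20 / €1,268,692.20 = 2.5989.
%ΔEPS = DCL × %ΔSales = 2.5989 × +21.5% = +55.9%.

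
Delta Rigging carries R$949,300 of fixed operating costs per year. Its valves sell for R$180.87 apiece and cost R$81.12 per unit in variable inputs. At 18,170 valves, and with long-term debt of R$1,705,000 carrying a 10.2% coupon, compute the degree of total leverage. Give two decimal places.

Contribution at this volume is 18,170 × R$99.75 = R$1,812,457.50.
Operating income = contribution − fixed costs = R$1,812,457.50 − R$949,300 = R$863,157.50. Interest = R$173,910.00.
DOL = R$1,812,457.50 ÷ R$863,157.50 = 2.0998; DFL = R$863,157.50 ÷ R$689,247.50 = 1.2523.
Combined leverage = 2.0998 × 1.2523 = 2.6296.

2.63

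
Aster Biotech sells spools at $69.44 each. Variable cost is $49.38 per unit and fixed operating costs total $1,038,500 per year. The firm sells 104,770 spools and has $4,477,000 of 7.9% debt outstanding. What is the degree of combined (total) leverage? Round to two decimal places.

Contribution at this volume is 104,770 × $20.06 = $2,101,686.20.
Subtracting fixed costs: EBIT = $2,101,686.20 − $1,038,500 = $1,063,186.20. Interest = $353,683.00, so EBIT − I = $709,503.20.
Degree of total leverage = total CM / (EBIT − interest) = $2,101,686.20 / $709,503.20 = 2.9622.

2.96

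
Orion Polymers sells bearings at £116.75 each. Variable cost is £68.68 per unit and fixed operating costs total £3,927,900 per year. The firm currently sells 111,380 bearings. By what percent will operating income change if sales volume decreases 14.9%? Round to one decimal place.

-55.9%

Total contribution margin = 111,380 × £48.07 = £5,354,036.60.
EBIT = £5,354,036.60 − £3,927,900 = £1,426,136.60.
Degree of operating leverage = £5,354,036.60 / £1,426,136.60 = 3.7542.
Operating income changes by 3.7542 × -14.9% = -55.9%.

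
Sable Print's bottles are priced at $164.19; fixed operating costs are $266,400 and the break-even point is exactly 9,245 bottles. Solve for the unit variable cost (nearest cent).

Contribution per unit must be FC / Q = $266,400 / 9,245 = $28.8156.
Variable cost per unit = $164.19 − $28.8156 = $135.37.

$135.37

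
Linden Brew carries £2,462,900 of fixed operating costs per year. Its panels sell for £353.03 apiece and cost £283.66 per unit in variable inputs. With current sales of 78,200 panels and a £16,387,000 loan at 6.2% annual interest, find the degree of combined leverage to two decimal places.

2.79

At 78,200 units, contribution = 78,200 × £69.37 = £5,424,734.00.
Operating income = contribution − fixed costs = £5,424,734.00 − £2,462,900 = £2,961,834.00. Interest = £1,015,994.00, so EBIT − I = £1,945,840.00.
Degree of total leverage = total CM / (EBIT − interest) = £5,424,734.00 / £1,945,840.00 = 2.7879.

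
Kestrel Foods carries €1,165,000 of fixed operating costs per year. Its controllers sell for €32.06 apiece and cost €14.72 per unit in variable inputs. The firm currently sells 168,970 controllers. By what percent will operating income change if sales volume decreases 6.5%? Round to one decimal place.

Total contribution margin = 168,970 × €17.34 = €2,929,939.80.
Operating income = contribution − fixed costs = €2,929,939.80 − €1,165,000 = €1,764,939.80.
DOL = contribution ÷ EBIT = €2,929,939.80 ÷ €1,764,939.80 = 1.6601.
So EBIT moves 1.6601 × (-6.5%) = -10.8%.

-10.8%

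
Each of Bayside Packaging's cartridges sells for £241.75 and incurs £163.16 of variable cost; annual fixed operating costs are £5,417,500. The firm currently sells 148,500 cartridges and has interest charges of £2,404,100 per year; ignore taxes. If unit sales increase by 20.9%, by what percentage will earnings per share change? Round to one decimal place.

+63.4%

Contribution at this volume is 148,500 × £78.59 = £11,670,615.00.
EBIT = £11,670,615.00 − £5,417,500 = £6,253,115.00.
Interest = £2,404,100.00, so EBIT − I = £3,849,015.00.
Degree of combined leverage = contribution ÷ (EBIT − I) = £11,670,615.00 ÷ £3,849,015.00 = 3.0321.
EPS therefore changes by 3.0321 × (+20.9%) = +63.4%.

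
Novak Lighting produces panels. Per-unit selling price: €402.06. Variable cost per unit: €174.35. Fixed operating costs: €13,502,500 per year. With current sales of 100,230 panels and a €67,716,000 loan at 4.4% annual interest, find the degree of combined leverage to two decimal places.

At 100,230 units, contribution = 100,230 × €227.71 = €22,823,373.30.
Operating income = contribution − fixed costs = €22,823,373.30 − €13,502,500 = €9,320,873.30. Interest = €2,979,504.00.
DOL = €22,823,373.30 ÷ €9,320,873.30 = 2.4486; DFL = €9,320,873.30 ÷ €6,341,369.30 = 1.4699.
DCL = DOL × DFL = 2.4486 × 1.4699 = 3.5992.

3.60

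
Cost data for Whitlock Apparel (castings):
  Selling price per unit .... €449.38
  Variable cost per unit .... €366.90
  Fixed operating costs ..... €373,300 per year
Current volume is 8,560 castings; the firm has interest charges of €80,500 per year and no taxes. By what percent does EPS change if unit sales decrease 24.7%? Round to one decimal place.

Contribution at this volume is 8,560 × €82.48 = €706,028.80.
Operating income = contribution − fixed costs = €706,028.80 − €373,300 = €332,728.80.
After interest of €80,500.00, pre-tax earnings = €252,228.80.
Degree of combined leverage = contribution ÷ (EBIT − I) = €706,028.80 ÷ €252,228.80 = 2.7992.
EPS therefore changes by 2.7992 × (-24.7%) = -69.1%.

-69.1%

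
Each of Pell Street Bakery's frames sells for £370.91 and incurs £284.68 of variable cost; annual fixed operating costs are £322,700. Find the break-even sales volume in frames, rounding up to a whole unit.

Unit CM = price − variable cost = £370.91 − £284.68 = £86.23.
Break-even volume = fixed costs ÷ CM per unit = £322,700 ÷ £86.23 = 3,742.32, so 3,743 frames.

3,743 frames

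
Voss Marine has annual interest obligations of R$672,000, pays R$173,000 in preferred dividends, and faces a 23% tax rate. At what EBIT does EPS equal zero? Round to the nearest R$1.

R$896,675

Grossing the preferred dividend up to pre-tax terms: R$173,000 / (1 − 0.23) = R$224,675.32.
EPS = 0 when EBIT covers interest plus the pre-tax preferred burden: R$672,000 + R$224,675.32 = R$896,675.32.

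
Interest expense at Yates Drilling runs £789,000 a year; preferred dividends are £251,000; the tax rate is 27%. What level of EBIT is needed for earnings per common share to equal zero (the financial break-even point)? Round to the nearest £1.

Grossing the preferred dividend up to pre-tax terms: £251,000 / (1 − 0.27) = £343,835.62.
EPS = 0 when EBIT covers interest plus the pre-tax preferred burden: £789,000 + £343,835.62 = £1,132,835.62.

£1,132,836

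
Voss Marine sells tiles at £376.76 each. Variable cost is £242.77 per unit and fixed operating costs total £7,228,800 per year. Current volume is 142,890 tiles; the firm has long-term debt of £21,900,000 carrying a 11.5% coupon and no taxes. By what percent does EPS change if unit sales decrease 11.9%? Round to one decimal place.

Total contribution margin = 142,890 × £133.99 = £19,145,831.10.
Operating income = contribution − fixed costs = £19,145,831.10 − £7,228,800 = £11,917,031.10.
Interest = £2,518,500.00, so EBIT − I = £9,398,531.10.
DCL = total CM / (EBIT − I) = £19,145,831.10 / £9,398,531.10 = 2.0371.
EPS therefore changes by 2.0371 × (-11.9%) = -24.2%.

-24.2%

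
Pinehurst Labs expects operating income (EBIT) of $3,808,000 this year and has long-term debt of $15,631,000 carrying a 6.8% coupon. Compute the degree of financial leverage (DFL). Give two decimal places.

Interest = $1,062,908.00.
DFL = EBIT ÷ (EBIT − I) = $3,808,000 ÷ ($3,808,000 − $1,062,908.00) = $3,808,000 ÷ $2,745,092.00 = 1.3872.

1.39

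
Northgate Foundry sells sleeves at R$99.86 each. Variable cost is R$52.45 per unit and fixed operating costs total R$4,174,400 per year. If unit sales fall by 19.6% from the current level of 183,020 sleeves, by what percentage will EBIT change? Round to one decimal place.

Contribution at this volume is 183,020 × R$47.41 = R$8,676,978.20.
EBIT = R$8,676,978.20 − R$4,174,400 = R$4,502,578.20.
So DOL = total CM / EBIT = R$8,676,978.20 / R$4,502,578.20 = 1.9271.
So EBIT moves 1.9271 × (-19.6%) = -37.8%.

-37.8%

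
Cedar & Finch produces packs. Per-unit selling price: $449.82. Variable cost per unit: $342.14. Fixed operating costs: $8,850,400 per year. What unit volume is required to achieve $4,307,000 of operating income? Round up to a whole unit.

122,190 packs

Each unit contributes $449.82 − $342.14 = $107.68.
Units = (FC + target) / CM = ($8,850,400 + $4,307,000) / $107.68 = 122,189.82, so 122,190 packs.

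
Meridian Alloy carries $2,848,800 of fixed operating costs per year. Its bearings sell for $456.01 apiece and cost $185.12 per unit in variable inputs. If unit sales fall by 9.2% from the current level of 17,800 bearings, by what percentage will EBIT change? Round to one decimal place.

At 17,800 units, contribution = 17,800 × $270.89 = $4,821,842.00.
Operating income = contribution − fixed costs = $4,821,842.00 − $2,848,800 = $1,973,042.00.
So DOL = total CM / EBIT = $4,821,842.00 / $1,973,042.00 = 2.4439.
%ΔEBIT = DOL × %ΔSales = 2.4439 × -9.2% = -22.5%.

-22.5%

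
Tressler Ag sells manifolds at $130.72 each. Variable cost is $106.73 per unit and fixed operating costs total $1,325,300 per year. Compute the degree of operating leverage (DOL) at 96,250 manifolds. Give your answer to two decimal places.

2.35

At 96,250 units, contribution = 96,250 × $23.99 = $2,309,037.50.
Subtracting fixed costs: EBIT = $2,309,037.50 − $1,325,300 = $983,737.50.
So DOL = total CM / EBIT = $2,309,037.50 / $983,737.50 = 2.3472.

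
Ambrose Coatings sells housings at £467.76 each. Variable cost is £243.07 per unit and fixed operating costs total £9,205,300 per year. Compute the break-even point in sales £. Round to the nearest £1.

£19,163,608

CM per unit = £467.76 − £243.07 = £224.69; CM ratio = £224.69 / £467.76 = 0.4804.
Break-even sales = FC ÷ CM ratio = £9,205,300 × £467.76 / £224.69 = £19,163,608.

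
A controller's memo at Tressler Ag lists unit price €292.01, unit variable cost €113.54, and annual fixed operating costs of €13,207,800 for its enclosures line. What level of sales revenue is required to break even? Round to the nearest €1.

Contribution margin per unit = €292.01 − €113.54 = €178.47, a CM ratio of €178.47 ÷ €292.01 = 0.6112.
Break-even sales = FC ÷ CM ratio = €13,207,800 × €292.01 / €178.47 = €21,610,409.

€21,610,409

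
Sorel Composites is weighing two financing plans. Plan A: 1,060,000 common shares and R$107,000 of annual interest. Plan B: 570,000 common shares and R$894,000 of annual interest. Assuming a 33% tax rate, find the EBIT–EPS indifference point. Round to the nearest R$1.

At indifference, (EBIT − 107,000)(1 − t)/1,060,000 = (EBIT − 894,000)(1 − t)/570,000.
The (1 − t) factor cancels: (EBIT − 107,000) × 570,000 = (EBIT − 894,000) × 1,060,000.
EBIT × (1,060,000 − 570,000) = 894,000 × 1,060,000 − 107,000 × 570,000 = 886,650,000,000, so EBIT = 886,650,000,000 ÷ 490,000 = 1,809,489.80.

R$1,809,490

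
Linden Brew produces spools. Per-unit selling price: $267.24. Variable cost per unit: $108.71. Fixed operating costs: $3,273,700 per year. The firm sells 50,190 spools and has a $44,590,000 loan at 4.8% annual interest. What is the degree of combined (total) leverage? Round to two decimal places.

3.13

Contribution at this volume is 50,190 × $158.53 = $7,956,620.70.
Operating income = contribution − fixed costs = $7,956,620.70 − $3,273,700 = $4,682,920.70. Interest = $2,140,320.00.
DOL = $7,956,620.70 ÷ $4,682,920.70 = 1.6991; DFL = $4,682,920.70 ÷ $2,542,600.70 = 1.8418.
Combined leverage = 1.6991 × 1.8418 = 3.1294.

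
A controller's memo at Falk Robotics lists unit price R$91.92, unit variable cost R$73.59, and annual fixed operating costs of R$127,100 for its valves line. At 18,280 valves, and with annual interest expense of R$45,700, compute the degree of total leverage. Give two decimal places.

2.06

At 18,280 units, contribution = 18,280 × R$18.33 = R$335,072.40.
EBIT = R$335,072.40 − R$127,100 = R$207,972.40. Interest = R$45,700.00, so EBIT − I = R$162,272.40.
Degree of total leverage = total CM / (EBIT − interest) = R$335,072.40 / R$162,272.40 = 2.0649.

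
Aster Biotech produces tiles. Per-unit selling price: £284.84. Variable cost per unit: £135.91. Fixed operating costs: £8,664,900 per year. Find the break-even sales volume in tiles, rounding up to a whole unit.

58,182 tiles

Each unit contributes £284.84 − £135.91 = £148.93.
Units to break even: £8,664,900 ÷ £148.93 = 58,181.02, rounded up to 58,182.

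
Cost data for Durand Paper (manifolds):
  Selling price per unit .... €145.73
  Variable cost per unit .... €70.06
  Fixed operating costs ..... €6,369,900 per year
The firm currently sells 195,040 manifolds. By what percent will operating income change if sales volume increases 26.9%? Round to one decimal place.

+47.3%

Contribution at this volume is 195,040 × €75.67 = €14,758,676.80.
EBIT = €14,758,676.80 − €6,369,900 = €8,388,776.80.
DOL = contribution ÷ EBIT = €14,758,676.80 ÷ €8,388,776.80 = 1.7593.
So EBIT moves 1.7593 × (+26.9%) = +47.3%.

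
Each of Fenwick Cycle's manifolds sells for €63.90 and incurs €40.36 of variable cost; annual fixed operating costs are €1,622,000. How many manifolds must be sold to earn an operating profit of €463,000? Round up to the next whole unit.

Contribution margin per unit = €63.90 − €40.36 = €23.54.
Units = (FC + target) / CM = (€1,622,000 + €463,000) / €23.54 = 88,572.64, so 88,573 manifolds.

88,573 manifolds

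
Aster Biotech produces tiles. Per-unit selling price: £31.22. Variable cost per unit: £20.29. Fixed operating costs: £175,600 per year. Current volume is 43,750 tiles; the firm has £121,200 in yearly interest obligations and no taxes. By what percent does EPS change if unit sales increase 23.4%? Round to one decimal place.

Contribution at this volume is 43,750 × £10.93 = £478,187.50.
Subtracting fixed costs: EBIT = £478,187.50 − £175,600 = £302,587.50.
After interest of £121,200.00, pre-tax earnings = £181,387.50.
Degree of combined leverage = contribution ÷ (EBIT − I) = £478,187.50 ÷ £181,387.50 = 2.6363.
EPS therefore changes by 2.6363 × (+23.4%) = +61.7%.

+61.7%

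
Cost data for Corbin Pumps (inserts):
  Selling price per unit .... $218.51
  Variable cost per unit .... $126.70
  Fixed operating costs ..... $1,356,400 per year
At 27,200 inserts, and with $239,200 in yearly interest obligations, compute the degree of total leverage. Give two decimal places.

Total contribution margin = 27,200 × $91.81 = $2,497,232.00.
Subtracting fixed costs: EBIT = $2,497,232.00 − $1,356,400 = $1,140,832.00. Interest = $239,200.00.
DOL = $2,497,232.00 ÷ $1,140,832.00 = 2.1890; DFL = $1,140,832.00 ÷ $901,632.00 = 1.2653.
DCL = DOL × DFL = 2.1890 × 1.2653 = 2.7697.

2.77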